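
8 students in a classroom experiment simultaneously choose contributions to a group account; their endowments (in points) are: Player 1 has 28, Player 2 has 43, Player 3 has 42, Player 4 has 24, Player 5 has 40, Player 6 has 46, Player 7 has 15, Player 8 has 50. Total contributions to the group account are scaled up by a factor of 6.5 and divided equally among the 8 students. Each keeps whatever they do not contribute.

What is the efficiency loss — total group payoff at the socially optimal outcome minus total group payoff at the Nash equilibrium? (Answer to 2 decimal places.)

The private return per contributed unit is 6.5/8 = 0.8125 < 1 for every player regardless of endowment, so the Nash equilibrium is zero contribution and the group total is Σ E_j = 28 + 43 + 42 + 24 + 40 + 46 + 15 + 50 = 288.
Each contributed unit returns 6.500 to the group, so the social optimum is full contribution by everyone: group total = 6.500 × 288 = 1872.00.
Efficiency loss = (6.500 − 1) × 288 = 1584.00.

1584.00 points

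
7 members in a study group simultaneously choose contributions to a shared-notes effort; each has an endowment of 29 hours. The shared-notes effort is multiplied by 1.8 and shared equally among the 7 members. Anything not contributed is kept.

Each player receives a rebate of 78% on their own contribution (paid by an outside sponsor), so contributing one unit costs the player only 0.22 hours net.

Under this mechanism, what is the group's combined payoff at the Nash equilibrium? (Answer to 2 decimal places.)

523.74 hours

The effective private return per unit is now (1.8/7) / 0.22 = 1.1688 > 1, so every player's dominant strategy flips to full contribution.
So the Nash equilibrium is full contribution by all 7; the group earns 7 × (29 × 0.78 + 1.8 × 29) = 523.74.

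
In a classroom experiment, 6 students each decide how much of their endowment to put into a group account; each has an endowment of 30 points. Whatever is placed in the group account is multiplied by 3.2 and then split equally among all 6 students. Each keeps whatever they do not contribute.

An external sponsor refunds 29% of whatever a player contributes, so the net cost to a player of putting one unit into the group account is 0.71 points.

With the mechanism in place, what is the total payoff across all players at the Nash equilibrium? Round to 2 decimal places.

The effective private return is (3.2/6) / 0.71 = 0.7512, which is still under 1, so the mechanism doesn't change anyone's dominant strategy: zero contribution.
Everyone keeps their endowment and the group total is 6 × 30 = 180.

180.00 points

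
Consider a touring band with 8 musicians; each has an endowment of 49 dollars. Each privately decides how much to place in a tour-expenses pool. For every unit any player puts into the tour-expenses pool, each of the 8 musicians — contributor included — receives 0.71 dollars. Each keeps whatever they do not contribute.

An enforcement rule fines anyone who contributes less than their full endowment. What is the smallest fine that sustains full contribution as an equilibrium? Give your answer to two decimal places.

14.21 dollars

Given the others contribute fully, the best deviation is to contribute 0 (any partial contribution still incurs the fine and gives up units whose private return 0.71 is below 1).
Deviating from 49 to 0 saves 49 dollars but forfeits the deviator's share of the drop in the tour-expenses pool: 0.71 × 49 = 34.79.
So the deviation gain is 49 − 34.79 = 14.21, and the fine must be at least 14.21 dollars to wipe it out.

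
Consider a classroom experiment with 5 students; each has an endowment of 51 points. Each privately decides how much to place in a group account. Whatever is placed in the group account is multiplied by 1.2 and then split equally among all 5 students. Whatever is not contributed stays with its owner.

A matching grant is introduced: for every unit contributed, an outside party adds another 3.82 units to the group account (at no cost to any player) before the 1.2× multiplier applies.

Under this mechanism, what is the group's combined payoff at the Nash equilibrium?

Under the mechanism each unit contributed yields 1.2 × 4.82 / 5 = 1.1568 back to its contributor per unit of net cost, which exceeds 1, making full contribution the dominant choice for everyone.
At the Nash equilibrium everyone contributes 51. Group total payoff = 1.2 × 4.82 × 255 = 1474.92.

1474.92 points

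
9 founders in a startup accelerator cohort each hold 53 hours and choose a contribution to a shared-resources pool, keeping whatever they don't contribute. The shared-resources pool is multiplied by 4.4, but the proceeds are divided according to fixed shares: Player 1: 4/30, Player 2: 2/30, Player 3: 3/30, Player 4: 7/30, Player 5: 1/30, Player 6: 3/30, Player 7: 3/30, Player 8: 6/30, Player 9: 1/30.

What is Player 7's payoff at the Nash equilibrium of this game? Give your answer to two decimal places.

For player j, contributing a unit is worthwhile iff 4.4 × (j's share) ≥ 1, i.e. iff j's share is at least 0.2273.
Only Player 4 (7/30) clears that bar, contributing 53; the remaining 8 contribute 0. Total contributed: 53.
Player 7 keeps 53 and receives 4.4 × 53 × 3/30 = 23.32 from the shared-resources pool, for a payoff of 76.32.

76.32 hours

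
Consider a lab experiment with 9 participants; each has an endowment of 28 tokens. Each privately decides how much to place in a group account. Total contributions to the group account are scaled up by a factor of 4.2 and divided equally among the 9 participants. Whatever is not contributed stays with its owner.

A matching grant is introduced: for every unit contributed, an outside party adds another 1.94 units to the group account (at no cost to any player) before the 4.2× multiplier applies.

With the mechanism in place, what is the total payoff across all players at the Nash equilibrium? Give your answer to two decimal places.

3111.70 tokens

The effective private return per unit is now 4.2 × 2.94 / 9 = 1.3720 > 1, so every player's dominant strategy flips to full contribution.
At the Nash equilibrium everyone contributes 28. Group total payoff = 4.2 × 2.94 × 252 = 3111.70.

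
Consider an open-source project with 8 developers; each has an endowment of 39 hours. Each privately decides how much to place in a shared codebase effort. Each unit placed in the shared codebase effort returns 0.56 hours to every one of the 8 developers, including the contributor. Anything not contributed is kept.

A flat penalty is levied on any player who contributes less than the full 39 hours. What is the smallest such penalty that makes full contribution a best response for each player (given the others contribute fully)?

Given the others contribute fully, the best deviation is to contribute 0 (any partial contribution still incurs the fine and gives up units whose private return 0.56 is below 1).
Deviating from 39 to 0 saves 39 hours but forfeits the deviator's share of the drop in the shared codebase effort: 0.56 × 39 = 21.84.
So the deviation gain is 39 − 21.84 = 17.16, and the fine must be at least 17.16 hours to wipe it out.

17.16 hours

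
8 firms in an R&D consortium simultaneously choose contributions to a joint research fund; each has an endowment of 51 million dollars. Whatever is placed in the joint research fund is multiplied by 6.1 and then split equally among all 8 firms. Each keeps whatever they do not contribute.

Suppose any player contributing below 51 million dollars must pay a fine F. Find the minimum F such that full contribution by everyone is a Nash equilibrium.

Given the others contribute fully, the best deviation is to contribute 0 (any partial contribution still incurs the fine and gives up units whose private return 0.7625 is below 1).
Deviating from 51 to 0 saves 51 million dollars but forfeits the deviator's share of the drop in the joint research fund: 6.1/8 × 51 = 38.89.
So the deviation gain is 51 − 38.89 = 12.11, and the fine must be at least 12.11 million dollars to wipe it out.

12.11 million dollars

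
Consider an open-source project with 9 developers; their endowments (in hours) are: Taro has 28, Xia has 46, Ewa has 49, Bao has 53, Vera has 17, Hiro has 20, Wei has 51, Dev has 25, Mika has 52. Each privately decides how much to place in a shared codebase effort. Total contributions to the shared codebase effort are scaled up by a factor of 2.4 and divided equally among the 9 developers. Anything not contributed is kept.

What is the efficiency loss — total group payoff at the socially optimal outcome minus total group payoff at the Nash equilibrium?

The private return per contributed unit is 2.4/9 = 0.2667 < 1 for every player regardless of endowment, so the Nash equilibrium is zero contribution and the group total is Σ E_j = 28 + 46 + 49 + 53 + 17 + 20 + 51 + 25 + 52 = 341.
Each contributed unit returns 2.400 to the group, so the social optimum is full contribution by everyone: group total = 2.400 × 341 = 818.40.
Efficiency loss = (2.400 − 1) × 341 = 477.40.

477.40 hours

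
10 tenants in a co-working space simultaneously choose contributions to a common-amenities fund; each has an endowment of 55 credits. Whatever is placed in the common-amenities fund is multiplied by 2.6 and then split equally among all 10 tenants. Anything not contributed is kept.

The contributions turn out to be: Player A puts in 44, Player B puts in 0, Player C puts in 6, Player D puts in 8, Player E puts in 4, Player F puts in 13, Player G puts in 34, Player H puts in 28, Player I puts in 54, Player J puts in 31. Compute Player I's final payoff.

58.72 credits

Total contributed: 44 + 0 + 6 + 8 + 4 + 13 + 34 + 28 + 54 + 31 = 222.
Each receives 2.6 × 222 / 10 = 57.72 from the common-amenities fund.
Player I keeps 55 − 54 = 1, so Player I's payoff is 1 + 57.72 = 58.72.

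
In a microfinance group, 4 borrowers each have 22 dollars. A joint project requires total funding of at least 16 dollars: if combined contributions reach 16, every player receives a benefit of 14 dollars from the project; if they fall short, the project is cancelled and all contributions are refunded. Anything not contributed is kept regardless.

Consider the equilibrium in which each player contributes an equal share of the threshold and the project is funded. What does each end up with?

32 dollars

Equal share of the threshold: 16/4 = 4.
At this profile no one gains by cutting their contribution: any cut drops the total below 16, the project is cancelled, contributions are refunded, and the deviator ends with 22, which is less than 22 − 4 + 14 = 32. Contributing more than 4 just wastes the excess. So contributing exactly 4 is a best response.
Each player's payoff: 22 − 4 + 14 = 32.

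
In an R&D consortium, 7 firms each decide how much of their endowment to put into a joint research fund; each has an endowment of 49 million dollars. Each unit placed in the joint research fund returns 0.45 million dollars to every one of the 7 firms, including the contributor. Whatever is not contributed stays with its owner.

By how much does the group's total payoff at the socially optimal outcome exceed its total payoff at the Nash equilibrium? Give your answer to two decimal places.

737.45 million dollars

The private return per contributed unit is 0.45 < 1, so contributing 0 is dominant for every player. At the Nash equilibrium everyone keeps their 49, and the group total is 7 × 49 = 343.
Each contributed unit returns 3.150 to the group as a whole (0.45 to each of 7 players), which exceeds 1, so the social optimum is full contribution: group total = 3.150 × 343 = 1080.45.
Efficiency loss = 1080.45 − 343 = 737.45.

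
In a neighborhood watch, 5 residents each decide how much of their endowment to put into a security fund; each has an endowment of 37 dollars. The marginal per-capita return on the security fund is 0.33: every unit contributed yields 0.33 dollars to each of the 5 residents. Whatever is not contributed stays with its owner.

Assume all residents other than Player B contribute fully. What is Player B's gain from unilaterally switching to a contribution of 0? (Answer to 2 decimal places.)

24.79 dollars

Switching from a contribution of 37 to 0 lets Player B keep an extra 37 dollars, but lowers the security fund by 37, which costs Player B their own share of that drop: 0.33 × 37 = 12.21.
Net gain = 37 − 12.21 = 24.79. The private return per contributed unit (0.33) is below 1, so free-riding is indeed the best response regardless of what the others do.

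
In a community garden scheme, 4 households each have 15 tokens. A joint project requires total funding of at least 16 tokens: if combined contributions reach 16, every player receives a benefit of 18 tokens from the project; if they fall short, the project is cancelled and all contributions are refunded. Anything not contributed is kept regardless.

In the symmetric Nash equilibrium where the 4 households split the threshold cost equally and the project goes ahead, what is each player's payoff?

Equal share of the threshold: 16/4 = 4.
At this profile no one gains by cutting their contribution: any cut drops the total below 16, the project is cancelled, contributions are refunded, and the deviator ends with 15, which is less than 15 − 4 + 18 = 29. Contributing more than 4 just wastes the excess. So contributing exactly 4 is a best response.
Each player's payoff: 15 − 4 + 18 = 29.

29 tokens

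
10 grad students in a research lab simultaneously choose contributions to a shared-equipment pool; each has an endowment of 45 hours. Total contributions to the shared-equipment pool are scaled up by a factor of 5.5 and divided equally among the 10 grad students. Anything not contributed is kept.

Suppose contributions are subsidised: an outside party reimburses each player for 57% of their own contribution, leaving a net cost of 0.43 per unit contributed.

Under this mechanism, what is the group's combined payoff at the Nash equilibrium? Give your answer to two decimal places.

The effective private return per unit is now (5.5/10) / 0.43 = 1.2791 > 1, so every player's dominant strategy flips to full contribution.
At the Nash equilibrium everyone contributes 45. Group total payoff = 10 × (45 × 0.57 + 5.5 × 45) = 2731.50.

2731.50 hours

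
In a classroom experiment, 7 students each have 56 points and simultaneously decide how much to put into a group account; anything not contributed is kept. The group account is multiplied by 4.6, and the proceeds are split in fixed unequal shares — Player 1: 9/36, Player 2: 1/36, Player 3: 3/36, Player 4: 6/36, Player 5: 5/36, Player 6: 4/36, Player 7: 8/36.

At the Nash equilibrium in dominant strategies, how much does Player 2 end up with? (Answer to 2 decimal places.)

For player j, contributing a unit is worthwhile iff 4.6 × (j's share) ≥ 1, i.e. iff j's share is at least 0.2174.
The shares above 0.2174 belong to Player 1 and Player 7, contributing 56 each; the remaining 5 contribute 0. Total contributed: 112.
Player 2 keeps 56 and receives 4.6 × 112 × 1/36 = 14.31 from the group account, for a payoff of 70.31.

70.31 points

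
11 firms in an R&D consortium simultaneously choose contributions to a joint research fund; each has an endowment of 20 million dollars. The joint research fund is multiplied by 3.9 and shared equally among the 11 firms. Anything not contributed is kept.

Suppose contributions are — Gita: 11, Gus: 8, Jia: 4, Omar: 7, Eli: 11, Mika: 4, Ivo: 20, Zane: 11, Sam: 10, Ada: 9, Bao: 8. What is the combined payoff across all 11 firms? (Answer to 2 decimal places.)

518.70 million dollars

Total contributed: 11 + 8 + 4 + 7 + 11 + 4 + 20 + 11 + 10 + 9 + 8 = 103; total kept: 11 × 20 − 103 = 117.
The joint research fund pays out 3.9 × 103 = 401.70 in aggregate.
Group total = 117 + 401.70 = 518.70.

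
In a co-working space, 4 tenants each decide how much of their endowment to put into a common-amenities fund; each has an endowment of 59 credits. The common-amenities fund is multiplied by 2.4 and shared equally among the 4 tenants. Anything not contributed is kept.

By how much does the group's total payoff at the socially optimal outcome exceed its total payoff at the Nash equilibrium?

Each contributed unit returns 2.4/4 = 0.6000 to its contributor — below 1 — so contributing 0 is dominant for every player. At the Nash equilibrium everyone keeps their 59, and the group total is 4 × 59 = 236.
Each contributed unit returns 2.400 to the group as a whole (0.6000 to each of 4 players), which exceeds 1, so the social optimum is full contribution: group total = 2.400 × 236 = 566.40.
Efficiency loss = 566.40 − 236 = 330.40.

330.40 credits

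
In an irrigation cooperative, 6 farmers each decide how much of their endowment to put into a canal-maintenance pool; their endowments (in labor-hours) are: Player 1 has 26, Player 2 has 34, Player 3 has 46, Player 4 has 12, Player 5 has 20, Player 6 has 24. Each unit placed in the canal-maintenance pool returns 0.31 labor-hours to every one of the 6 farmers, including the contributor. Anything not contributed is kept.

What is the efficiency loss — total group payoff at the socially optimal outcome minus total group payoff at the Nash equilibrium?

The private return per contributed unit is 0.31 < 1 for everyone, so the Nash equilibrium is zero contribution and the group total is Σ E_j = 26 + 34 + 46 + 12 + 20 + 24 = 162.
Each contributed unit returns 1.860 to the group, so the social optimum is full contribution by everyone: group total = 1.860 × 162 = 301.32.
Efficiency loss = (1.860 − 1) × 162 = 139.32.

139.32 labor-hours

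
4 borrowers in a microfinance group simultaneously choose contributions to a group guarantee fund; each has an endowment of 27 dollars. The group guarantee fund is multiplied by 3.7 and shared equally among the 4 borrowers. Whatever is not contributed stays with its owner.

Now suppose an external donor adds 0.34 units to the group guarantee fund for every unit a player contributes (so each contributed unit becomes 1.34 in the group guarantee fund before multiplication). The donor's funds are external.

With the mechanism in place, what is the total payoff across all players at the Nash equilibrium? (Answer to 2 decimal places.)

The effective private return per unit is now 3.7 × 1.34 / 4 = 1.2395 > 1, so every player's dominant strategy flips to full contribution.
So the Nash equilibrium is full contribution by all 4; the group earns 3.7 × 1.34 × 108 = 535.46.

535.46 dollars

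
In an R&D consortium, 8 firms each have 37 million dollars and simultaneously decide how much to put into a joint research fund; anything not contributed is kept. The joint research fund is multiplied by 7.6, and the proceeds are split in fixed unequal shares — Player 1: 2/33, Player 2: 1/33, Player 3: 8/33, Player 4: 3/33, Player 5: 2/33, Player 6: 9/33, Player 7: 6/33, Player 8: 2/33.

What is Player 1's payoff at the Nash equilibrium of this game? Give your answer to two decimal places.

A player with share s gets back 7.6·s per unit contributed, so full contribution is dominant for anyone with s > 1/7.6 = 0.1316 and zero contribution is dominant for anyone below.
Player 3, Player 6 and Player 7 are above the threshold, contributing 37 each; the remaining 5 contribute 0. Total contributed: 111.
Player 1 keeps 37 and receives 7.6 × 111 × 2/33 = 51.13 from the joint research fund, for a payoff of 88.13.

88.13 million dollars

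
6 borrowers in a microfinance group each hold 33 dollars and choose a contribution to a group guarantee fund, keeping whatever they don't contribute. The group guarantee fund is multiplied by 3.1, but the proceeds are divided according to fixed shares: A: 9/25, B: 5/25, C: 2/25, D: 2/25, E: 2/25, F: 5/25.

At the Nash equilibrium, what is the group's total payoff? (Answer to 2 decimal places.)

Player j's private return per contributed unit is 3.1 × (j's share). Contributing is weakly dominant for j when that share is at least 1/3.1 = 0.3226, and contributing 0 is dominant otherwise.
A alone (share 9/25) is above the threshold, contributing 33; the remaining 5 contribute 0. Total contributed: 33.
The group guarantee fund pays out 3.1 × 33 = 102.30 in total (split across the unequal shares, but the aggregate is all that matters for the group sum).
The 5 free-riders keep 33 each, adding 165. Group total = 165 + 102.30 = 267.30.

267.30 dollars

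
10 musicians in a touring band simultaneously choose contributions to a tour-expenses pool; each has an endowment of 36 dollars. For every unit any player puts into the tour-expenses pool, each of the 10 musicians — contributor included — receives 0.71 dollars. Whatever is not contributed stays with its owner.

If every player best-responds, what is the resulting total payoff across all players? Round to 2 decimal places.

The private return per contributed unit is 0.71 < 1, so contributing 0 is dominant for every player. At the Nash equilibrium everyone keeps their 36, and the group total is 10 × 36 = 360.

360.00 dollars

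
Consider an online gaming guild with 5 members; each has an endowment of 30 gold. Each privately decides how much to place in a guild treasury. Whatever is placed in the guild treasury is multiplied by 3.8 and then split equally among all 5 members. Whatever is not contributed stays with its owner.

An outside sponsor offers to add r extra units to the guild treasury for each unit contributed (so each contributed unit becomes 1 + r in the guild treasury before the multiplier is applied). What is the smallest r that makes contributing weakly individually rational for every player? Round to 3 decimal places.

With matching at rate r, one contributed unit becomes (1 + r) in the guild treasury and returns 3.8 × (1 + r) / 5 to the contributor.
Setting this equal to 1: 1 + r = 5/3.8 = 1.3158.
So the minimum matching rate is r = 1.3158 − 1 = 0.316.

0.316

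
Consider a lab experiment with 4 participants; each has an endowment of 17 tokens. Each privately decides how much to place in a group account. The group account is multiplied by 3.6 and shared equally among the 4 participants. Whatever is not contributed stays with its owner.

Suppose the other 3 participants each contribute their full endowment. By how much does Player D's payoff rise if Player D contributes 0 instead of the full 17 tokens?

1.70 tokens

Switching from a contribution of 17 to 0 lets Player D keep an extra 17 tokens, but lowers the group account by 17, which costs Player D their own share of that drop: 3.6/4 × 17 = 15.30.
Net gain = 17 − 15.30 = 1.70. The private return per contributed unit (0.9000) is below 1, so free-riding is indeed the best response regardless of what the others do.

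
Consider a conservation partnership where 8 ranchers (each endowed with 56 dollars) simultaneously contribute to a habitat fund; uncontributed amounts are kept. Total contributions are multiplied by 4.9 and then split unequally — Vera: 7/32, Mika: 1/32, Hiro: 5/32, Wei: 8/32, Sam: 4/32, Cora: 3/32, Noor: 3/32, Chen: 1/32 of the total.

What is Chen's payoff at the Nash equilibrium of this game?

Each unit j contributes comes back to j as 4.9 × (j's share), so j prefers to contribute only if that share exceeds 1/4.9 = 0.2041; otherwise keeping the unit dominates.
Vera and Wei clear that bar, contributing 56 each; the remaining 6 contribute 0. Total contributed: 112.
Chen keeps 56 and receives 4.9 × 112 × 1/32 = 17.15 from the habitat fund, for a payoff of 73.15.

73.15 dollars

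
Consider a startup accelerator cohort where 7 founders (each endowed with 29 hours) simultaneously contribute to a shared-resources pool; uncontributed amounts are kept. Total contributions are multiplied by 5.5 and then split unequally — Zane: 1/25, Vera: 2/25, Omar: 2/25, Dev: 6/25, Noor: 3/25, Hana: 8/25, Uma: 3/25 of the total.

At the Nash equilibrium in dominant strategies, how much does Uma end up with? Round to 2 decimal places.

Player j's private return per contributed unit is 5.5 × (j's share). Contributing is weakly dominant for j when that share is at least 1/5.5 = 0.1818, and contributing 0 is dominant otherwise.
Dev and Hana are above the threshold, contributing 29 each; the remaining 5 contribute 0. Total contributed: 58.
Uma keeps 29 and receives 5.5 × 58 × 3/25 = 38.28 from the shared-resources pool, for a payoff of 67.28.

67.28 hours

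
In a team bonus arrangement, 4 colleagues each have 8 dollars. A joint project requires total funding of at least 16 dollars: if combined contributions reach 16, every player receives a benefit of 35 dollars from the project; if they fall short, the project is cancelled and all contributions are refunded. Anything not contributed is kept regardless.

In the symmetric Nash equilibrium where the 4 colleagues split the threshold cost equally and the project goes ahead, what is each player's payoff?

Equal share of the threshold: 16/4 = 4.
At this profile no one gains by cutting their contribution: any cut drops the total below 16, the project is cancelled, contributions are refunded, and the deviator ends with 8, which is less than 8 − 4 + 35 = 39. Contributing more than 4 just wastes the excess. So contributing exactly 4 is a best response.
Each player's payoff: 8 − 4 + 35 = 39.

39 dollars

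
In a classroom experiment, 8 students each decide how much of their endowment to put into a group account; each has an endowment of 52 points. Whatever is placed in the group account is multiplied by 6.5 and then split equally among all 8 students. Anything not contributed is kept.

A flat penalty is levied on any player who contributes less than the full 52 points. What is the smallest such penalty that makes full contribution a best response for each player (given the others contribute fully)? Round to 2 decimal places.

9.75 points

Given the others contribute fully, the best deviation is to contribute 0 (any partial contribution still incurs the fine and gives up units whose private return 0.8125 is below 1).
Deviating from 52 to 0 saves 52 points but forfeits the deviator's share of the drop in the group account: 6.5/8 × 52 = 42.25.
So the deviation gain is 52 − 42.25 = 9.75, and the fine must be at least 9.75 points to wipe it out.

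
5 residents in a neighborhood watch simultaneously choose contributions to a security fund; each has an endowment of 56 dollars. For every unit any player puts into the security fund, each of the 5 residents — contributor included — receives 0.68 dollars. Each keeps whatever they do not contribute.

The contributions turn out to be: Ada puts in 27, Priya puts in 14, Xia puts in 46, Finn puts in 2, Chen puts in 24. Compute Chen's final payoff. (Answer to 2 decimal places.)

108.84 dollars

Total contributed: 27 + 14 + 46 + 2 + 24 = 113.
Each receives 0.68 × 113 = 76.84 from the security fund.
Chen keeps 56 − 24 = 32, so Chen's payoff is 32 + 76.84 = 108.84.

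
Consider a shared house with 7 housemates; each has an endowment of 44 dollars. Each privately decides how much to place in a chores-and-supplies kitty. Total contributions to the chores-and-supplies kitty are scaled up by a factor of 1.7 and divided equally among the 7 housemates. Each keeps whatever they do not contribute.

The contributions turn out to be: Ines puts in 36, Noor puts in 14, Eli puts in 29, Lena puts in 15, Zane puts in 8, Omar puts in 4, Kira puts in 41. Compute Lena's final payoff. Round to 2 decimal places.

Total contributed: 36 + 14 + 29 + 15 + 8 + 4 + 41 = 147.
Each receives 1.7 × 147 / 7 = 35.70 from the chores-and-supplies kitty.
Lena keeps 44 − 15 = 29, so Lena's payoff is 29 + 35.70 = 64.70.

64.70 dollars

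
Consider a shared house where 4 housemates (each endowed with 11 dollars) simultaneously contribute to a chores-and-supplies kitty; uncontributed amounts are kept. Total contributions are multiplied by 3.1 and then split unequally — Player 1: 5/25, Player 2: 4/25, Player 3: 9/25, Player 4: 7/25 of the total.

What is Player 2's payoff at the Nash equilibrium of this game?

16.46 dollars

A player with share s gets back 3.1·s per unit contributed, so full contribution is dominant for anyone with s > 1/3.1 = 0.3226 and zero contribution is dominant for anyone below.
The only share above 0.3226 is Player 3's 9/25, contributing 11; the remaining 3 contribute 0. Total contributed: 11.
Player 2 keeps 11 and receives 3.1 × 11 × 4/25 = 5.46 from the chores-and-supplies kitty, for a payoff of 16.46.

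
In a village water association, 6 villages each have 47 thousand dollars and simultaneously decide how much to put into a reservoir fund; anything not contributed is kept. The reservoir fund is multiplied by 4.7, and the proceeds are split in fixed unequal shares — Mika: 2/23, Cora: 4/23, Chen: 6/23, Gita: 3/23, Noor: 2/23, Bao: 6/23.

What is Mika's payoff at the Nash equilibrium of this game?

85.42 thousand dollars

A player with share s gets back 4.7·s per unit contributed, so full contribution is dominant for anyone with s > 1/4.7 = 0.2128 and zero contribution is dominant for anyone below.
The shares above 0.2128 belong to Chen and Bao, contributing 47 each; the remaining 4 contribute 0. Total contributed: 94.
Mika keeps 47 and receives 4.7 × 94 × 2/23 = 38.42 from the reservoir fund, for a payoff of 85.42.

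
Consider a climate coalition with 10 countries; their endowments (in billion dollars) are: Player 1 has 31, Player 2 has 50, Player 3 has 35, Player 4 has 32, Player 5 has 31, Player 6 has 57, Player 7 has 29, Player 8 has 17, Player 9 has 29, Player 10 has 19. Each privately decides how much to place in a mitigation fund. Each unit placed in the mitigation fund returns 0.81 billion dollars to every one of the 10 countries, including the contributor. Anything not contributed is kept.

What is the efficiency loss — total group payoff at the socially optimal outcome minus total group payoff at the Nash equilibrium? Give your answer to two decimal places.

The private return per contributed unit is 0.81 < 1 for everyone, so the Nash equilibrium is zero contribution and the group total is Σ E_j = 31 + 50 + 35 + 32 + 31 + 57 + 29 + 17 + 29 + 19 = 330.
Each contributed unit returns 8.100 to the group, so the social optimum is full contribution by everyone: group total = 8.100 × 330 = 2673.00.
Efficiency loss = (8.100 − 1) × 330 = 2343.00.

2343.00 billion dollars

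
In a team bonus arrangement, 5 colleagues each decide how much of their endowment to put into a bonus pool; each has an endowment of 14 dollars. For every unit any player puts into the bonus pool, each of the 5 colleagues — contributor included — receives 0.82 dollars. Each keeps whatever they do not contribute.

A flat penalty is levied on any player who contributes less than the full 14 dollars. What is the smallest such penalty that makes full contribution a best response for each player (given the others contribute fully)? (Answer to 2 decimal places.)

Given the others contribute fully, the best deviation is to contribute 0 (any partial contribution still incurs the fine and gives up units whose private return 0.82 is below 1).
Deviating from 14 to 0 saves 14 dollars but forfeits the deviator's share of the drop in the bonus pool: 0.82 × 14 = 11.48.
So the deviation gain is 14 − 11.48 = 2.52, and the fine must be at least 2.52 dollars to wipe it out.

2.52 dollars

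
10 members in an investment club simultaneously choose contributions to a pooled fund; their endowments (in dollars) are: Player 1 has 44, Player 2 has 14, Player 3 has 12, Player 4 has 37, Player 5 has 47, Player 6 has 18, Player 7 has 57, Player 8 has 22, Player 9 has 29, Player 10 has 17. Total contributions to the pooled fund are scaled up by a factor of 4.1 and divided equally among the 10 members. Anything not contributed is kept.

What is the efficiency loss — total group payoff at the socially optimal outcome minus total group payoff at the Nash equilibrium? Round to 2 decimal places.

920.70 dollars

The private return per contributed unit is 4.1/10 = 0.4100 < 1 for every player regardless of endowment, so the Nash equilibrium is zero contribution and the group total is Σ E_j = 44 + 14 + 12 + 37 + 47 + 18 + 57 + 22 + 29 + 17 = 297.
Each contributed unit returns 4.100 to the group, so the social optimum is full contribution by everyone: group total = 4.100 × 297 = 1217.70.
Efficiency loss = (4.100 − 1) × 297 = 920.70.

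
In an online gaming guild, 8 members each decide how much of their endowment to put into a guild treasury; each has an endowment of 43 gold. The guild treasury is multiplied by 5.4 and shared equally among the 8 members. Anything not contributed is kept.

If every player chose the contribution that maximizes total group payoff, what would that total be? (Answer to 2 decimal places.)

Each contributed unit returns 5.400 to the group as a whole (0.6750 to each of 8 players), which exceeds 1, so the social optimum is full contribution: group total = 5.400 × 344 = 1857.60.

1857.60 gold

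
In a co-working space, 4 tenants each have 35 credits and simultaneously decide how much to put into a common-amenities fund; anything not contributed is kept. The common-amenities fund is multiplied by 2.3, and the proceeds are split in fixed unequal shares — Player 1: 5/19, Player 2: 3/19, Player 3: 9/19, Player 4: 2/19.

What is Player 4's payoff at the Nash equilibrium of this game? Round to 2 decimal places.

For player j, contributing a unit is worthwhile iff 2.3 × (j's share) ≥ 1, i.e. iff j's share is at least 0.4348.
Only Player 3 (9/19) clears that bar, contributing 35; the remaining 3 contribute 0. Total contributed: 35.
Player 4 keeps 35 and receives 2.3 × 35 × 2/19 = 8.47 from the common-amenities fund, for a payoff of 43.47.

43.47 credits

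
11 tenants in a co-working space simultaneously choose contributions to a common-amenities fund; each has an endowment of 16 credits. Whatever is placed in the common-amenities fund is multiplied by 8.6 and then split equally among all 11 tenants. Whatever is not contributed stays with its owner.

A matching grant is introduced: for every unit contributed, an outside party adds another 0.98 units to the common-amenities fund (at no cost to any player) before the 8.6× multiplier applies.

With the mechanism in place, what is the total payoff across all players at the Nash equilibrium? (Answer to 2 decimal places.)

2996.93 credits

With the mechanism, a contributed unit returns 8.6 × 1.98 / 11 = 1.5480 per unit of net cost to the contributor — now above 1 — so contributing fully is weakly dominant for every player.
At the Nash equilibrium everyone contributes 16. Group total payoff = 8.6 × 1.98 × 176 = 2996.93.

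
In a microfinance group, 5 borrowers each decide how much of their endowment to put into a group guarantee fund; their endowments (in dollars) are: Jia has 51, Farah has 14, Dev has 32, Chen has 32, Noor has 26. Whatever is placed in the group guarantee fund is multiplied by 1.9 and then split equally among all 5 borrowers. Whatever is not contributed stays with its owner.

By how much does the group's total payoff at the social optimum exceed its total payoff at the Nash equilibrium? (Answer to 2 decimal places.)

The private return per contributed unit is 1.9/5 = 0.3800 < 1 for every player regardless of endowment, so the Nash equilibrium is zero contribution and the group total is Σ E_j = 51 + 14 + 32 + 32 + 26 = 155.
Each contributed unit returns 1.900 to the group, so the social optimum is full contribution by everyone: group total = 1.900 × 155 = 294.50.
Efficiency loss = (1.900 − 1) × 155 = 139.50.

139.50 dollars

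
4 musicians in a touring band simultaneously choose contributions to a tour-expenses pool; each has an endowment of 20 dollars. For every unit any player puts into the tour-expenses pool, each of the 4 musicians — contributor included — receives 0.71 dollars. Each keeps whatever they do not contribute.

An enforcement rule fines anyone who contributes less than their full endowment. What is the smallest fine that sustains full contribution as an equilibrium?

5.80 dollars

Given the others contribute fully, the best deviation is to contribute 0 (any partial contribution still incurs the fine and gives up units whose private return 0.71 is below 1).
Deviating from 20 to 0 saves 20 dollars but forfeits the deviator's share of the drop in the tour-expenses pool: 0.71 × 20 = 14.20.
So the deviation gain is 20 − 14.20 = 5.80, and the fine must be at least 5.80 dollars to wipe it out.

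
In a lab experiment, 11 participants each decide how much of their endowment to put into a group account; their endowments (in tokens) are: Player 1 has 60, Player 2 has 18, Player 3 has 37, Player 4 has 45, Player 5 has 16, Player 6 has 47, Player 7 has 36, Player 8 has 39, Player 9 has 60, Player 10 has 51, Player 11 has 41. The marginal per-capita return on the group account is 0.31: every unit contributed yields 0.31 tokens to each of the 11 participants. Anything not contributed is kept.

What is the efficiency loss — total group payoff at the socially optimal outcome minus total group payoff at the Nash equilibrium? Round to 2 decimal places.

1084.50 tokens

The private return per contributed unit is 0.31 < 1 for everyone, so the Nash equilibrium is zero contribution and the group total is Σ E_j = 60 + 18 + 37 + 45 + 16 + 47 + 36 + 39 + 60 + 51 + 41 = 450.
Each contributed unit returns 3.410 to the group, so the social optimum is full contribution by everyone: group total = 3.410 × 450 = 1534.50.
Efficiency loss = (3.410 − 1) × 450 = 1084.50.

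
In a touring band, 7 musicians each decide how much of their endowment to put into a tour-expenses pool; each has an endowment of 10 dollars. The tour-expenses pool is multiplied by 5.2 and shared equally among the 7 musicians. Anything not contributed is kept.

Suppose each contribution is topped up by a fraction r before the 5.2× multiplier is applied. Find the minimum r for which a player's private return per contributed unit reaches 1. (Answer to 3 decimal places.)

With matching at rate r, one contributed unit becomes (1 + r) in the tour-expenses pool and returns 5.2 × (1 + r) / 7 to the contributor.
Setting this equal to 1: 1 + r = 7/5.2 = 1.3462.
So the minimum matching rate is r = 1.3462 − 1 = 0.346.

0.346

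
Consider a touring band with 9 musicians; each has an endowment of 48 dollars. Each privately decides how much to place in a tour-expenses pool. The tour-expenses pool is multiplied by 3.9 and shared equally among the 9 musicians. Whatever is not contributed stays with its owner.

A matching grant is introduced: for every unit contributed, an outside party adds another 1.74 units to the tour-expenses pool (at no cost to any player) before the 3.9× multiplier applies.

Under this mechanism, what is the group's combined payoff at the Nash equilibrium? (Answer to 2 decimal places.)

4616.35 dollars

The effective private return per unit is now 3.9 × 2.74 / 9 = 1.1873 > 1, so every player's dominant strategy flips to full contribution.
So the Nash equilibrium is full contribution by all 9; the group earns 3.9 × 2.74 × 432 = 4616.35.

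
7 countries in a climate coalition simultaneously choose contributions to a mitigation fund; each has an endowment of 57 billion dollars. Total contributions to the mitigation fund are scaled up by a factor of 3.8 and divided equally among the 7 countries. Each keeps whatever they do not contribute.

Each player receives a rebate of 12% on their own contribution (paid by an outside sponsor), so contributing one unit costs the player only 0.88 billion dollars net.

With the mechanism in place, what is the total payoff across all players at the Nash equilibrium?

The effective private return is (3.8/7) / 0.88 = 0.6169, which is still under 1, so the mechanism doesn't change anyone's dominant strategy: zero contribution.
Everyone keeps their endowment and the group total is 7 × 57 = 399.

399.00 billion dollars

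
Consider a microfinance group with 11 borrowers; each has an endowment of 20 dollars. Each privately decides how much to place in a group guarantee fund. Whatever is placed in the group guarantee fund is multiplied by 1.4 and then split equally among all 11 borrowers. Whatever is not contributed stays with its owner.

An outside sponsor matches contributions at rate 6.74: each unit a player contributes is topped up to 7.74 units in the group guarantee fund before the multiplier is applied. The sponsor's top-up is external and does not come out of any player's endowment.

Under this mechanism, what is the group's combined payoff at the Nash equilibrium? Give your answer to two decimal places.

Even with the mechanism, each unit contributed returns only 1.4 × 7.74 / 11 = 0.9851 per unit of net cost, so contributing nothing is still dominant.
Everyone keeps their endowment and the group total is 11 × 20 = 220.

220.00 dollars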